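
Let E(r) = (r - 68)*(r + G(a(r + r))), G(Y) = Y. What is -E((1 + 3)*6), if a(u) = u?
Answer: 3168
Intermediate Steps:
E(r) = 3*r*(-68 + r) (E(r) = (r - 68)*(r + (r + r)) = (-68 + r)*(r + 2*r) = (-68 + r)*(3*r) = 3*r*(-68 + r))
-E((1 + 3)*6) = -3*(1 + 3)*6*(-68 + (1 + 3)*6) = -3*4*6*(-68 + 4*6) = -3*24*(-68 + 24) = -3*24*(-44) = -1*(-3168) = 3168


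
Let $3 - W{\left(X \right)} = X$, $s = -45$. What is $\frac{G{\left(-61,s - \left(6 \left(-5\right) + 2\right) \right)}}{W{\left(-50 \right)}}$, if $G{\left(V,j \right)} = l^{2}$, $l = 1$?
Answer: $\frac{1}{53} \approx 0.018868$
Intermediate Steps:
$W{\left(X \right)} = 3 - X$
$G{\left(V,j \right)} = 1$ ($G{\left(V,j \right)} = 1^{2} = 1$)
$\frac{G{\left(-61,s - \left(6 \left(-5\right) + 2\right) \right)}}{W{\left(-50 \right)}} = 1 \frac{1}{3 - -50} = 1 \frac{1}{3 + 50} = 1 \cdot \frac{1}{53} = \frac{1}{53}$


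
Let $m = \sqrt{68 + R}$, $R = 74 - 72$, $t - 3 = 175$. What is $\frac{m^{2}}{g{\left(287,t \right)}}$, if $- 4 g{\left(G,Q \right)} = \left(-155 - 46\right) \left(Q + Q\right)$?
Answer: $\frac{70}{17889} \approx 0.003913$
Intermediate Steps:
$t = 178$ ($t = 3 + 175 = 178$)
$R = 2$
$m = \sqrt{70}$ ($m = \sqrt{68 + 2} = \sqrt{70} \approx 8.3666$)
$g{\left(G,Q \right)} = \frac{201 Q}{2}$ ($g{\left(G,Q \right)} = - \frac{\left(-155 - 46\right) \left(Q + Q\right)}{4} = - \frac{\left(-201\right) 2 Q}{4} = - \frac{\left(-402\right) Q}{4} = \frac{201 Q}{2}$)
$\frac{m^{2}}{g{\left(287,t \right)}} = \frac{\left(\sqrt{70}\right)^{2}}{\frac{201}{2} \cdot 178} = \frac{70}{17889}$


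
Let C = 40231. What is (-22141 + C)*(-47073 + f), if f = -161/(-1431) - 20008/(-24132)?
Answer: -90758998886560/106583 ≈ -8.5153e+8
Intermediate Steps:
f = 2709725/2877741 (f = -161*(-1/1431) - 20008*(-1/24132) = 161/1431 + 5002/6033 = 2709725/2877741 ≈ 0.94162)
(-22141 + C)*(-47073 + f) = (-22141 + 40231)*(-47073 + 2709725/2877741) = 18090*(-135461192368/2877741) = -90758998886560/106583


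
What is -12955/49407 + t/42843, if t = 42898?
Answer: 521476807/705581367 ≈ 0.73907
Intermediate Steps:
-12955/49407 + t/42843 = -12955/49407 + 42898/42843 = 521476807/705581367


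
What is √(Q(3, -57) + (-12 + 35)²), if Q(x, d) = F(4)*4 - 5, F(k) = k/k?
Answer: 4*√33 ≈ 22.978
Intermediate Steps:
F(k) = 1
Q(x, d) = -1 (Q(x, d) = 1*4 - 5 = 4 - 5 = -1)
√(Q(3, -57) + (-12 + 35)²) = √(-1 + (-12 + 35)²) = √(-1 + 23²) = √(-1 + 529) = √528 = 4*√33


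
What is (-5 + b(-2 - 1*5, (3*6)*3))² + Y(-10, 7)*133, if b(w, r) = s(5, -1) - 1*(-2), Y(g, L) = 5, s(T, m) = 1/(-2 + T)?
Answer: 6049/9 ≈ 672.11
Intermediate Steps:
b(w, r) = 7/3 (b(w, r) = 1/(-2 + 5) - 1*(-2) = 1/3 + 2 = ⅓ + 2 = 7/3)
(-5 + b(-2 - 1*5, (3*6)*3))² + Y(-10, 7)*133 = (-5 + 7/3)² + 5*133 = (-8/3)² + 665 = 64/9 + 665 = 6049/9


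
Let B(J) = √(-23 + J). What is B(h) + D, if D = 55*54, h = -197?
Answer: 2970 + 2*I*√55 ≈ 2970.0 + 14.832*I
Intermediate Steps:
D = 2970
B(h) + D = √(-23 - 197) + 2970 = √(-220) + 2970 = 2*I*√55 + 2970 = 2970 + 2*I*√55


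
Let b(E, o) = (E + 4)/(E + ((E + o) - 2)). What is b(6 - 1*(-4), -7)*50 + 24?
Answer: 964/11 ≈ 87.636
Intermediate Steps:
b(E, o) = (4 + E)/(-2 + o + 2*E) (b(E, o) = (4 + E)/(E + (-2 + E + o)) = (4 + E)/(-2 + o + 2*E))
b(6 - 1*(-4), -7)*50 + 24 = ((4 + (6 - 1*(-4)))/(-2 - 7 + 2*(6 - 1*(-4))))*50 + 24 = ((4 + (6 + 4))/(-2 - 7 + 2*(6 + 4)))*50 + 24 = ((4 + 10)/(-2 - 7 + 2*10))*50 + 24 = (14/(-2 - 7 + 20))*50 + 24 = (14/11)*50 + 24 = 700/11 + 24 = 964/11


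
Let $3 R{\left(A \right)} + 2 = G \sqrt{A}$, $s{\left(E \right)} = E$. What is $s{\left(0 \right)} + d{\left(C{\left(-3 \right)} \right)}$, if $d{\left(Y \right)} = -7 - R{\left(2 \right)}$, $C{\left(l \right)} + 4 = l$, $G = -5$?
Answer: $- \frac{19}{3} + \frac{5 \sqrt{2}}{3} \approx -3.9763$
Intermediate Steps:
$C{\left(l \right)} = -4 + l$
$R{\left(A \right)} = - \frac{2}{3} - \frac{5 \sqrt{A}}{3}$ ($R{\left(A \right)} = - \frac{2}{3} + \frac{\left(-5\right) \sqrt{A}}{3} = - \frac{2}{3} - \frac{5 \sqrt{A}}{3}$)
$d{\left(Y \right)} = - \frac{19}{3} + \frac{5 \sqrt{2}}{3}$ ($d{\left(Y \right)} = -7 - \left(- \frac{2}{3} - \frac{5 \sqrt{2}}{3}\right) = -7 + \left(\frac{2}{3} + \frac{5 \sqrt{2}}{3}\right) = - \frac{19}{3} + \frac{5 \sqrt{2}}{3}$)
$s{\left(0 \right)} + d{\left(C{\left(-3 \right)} \right)} = 0 - \left(\frac{19}{3} - \frac{5 \sqrt{2}}{3}\right) = - \frac{19}{3} + \frac{5 \sqrt{2}}{3}$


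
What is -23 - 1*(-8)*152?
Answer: 1193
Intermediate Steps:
-23 - 1*(-8)*152 = -23 + 8*152 = -23 + 1216 = 1193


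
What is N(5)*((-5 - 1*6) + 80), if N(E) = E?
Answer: 345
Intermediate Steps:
N(5)*((-5 - 1*6) + 80) = 5*((-5 - 1*6) + 80) = 5*((-5 - 6) + 80) = 5*(-11 + 80) = 5*69 = 345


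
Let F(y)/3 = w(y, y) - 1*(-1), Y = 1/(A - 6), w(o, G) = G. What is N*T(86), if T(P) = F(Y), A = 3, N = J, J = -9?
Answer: -18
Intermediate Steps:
N = -9
Y = -1/3 (Y = 1/(3 - 6) = 1/(-3) = -1/3 ≈ -0.33333)
F(y) = 3 + 3*y (F(y) = 3*(y - 1*(-1)) = 3*(y + 1) = 3*(1 + y) = 3 + 3*y)
T(P) = 2 (T(P) = 3 + 3*(-1/3) = 3 - 1 = 2)
N*T(86) = -9*2 = -18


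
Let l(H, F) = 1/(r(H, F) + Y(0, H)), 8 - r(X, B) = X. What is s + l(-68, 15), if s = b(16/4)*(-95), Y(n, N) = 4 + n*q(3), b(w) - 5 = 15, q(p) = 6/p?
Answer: -151999/80 ≈ -1900.0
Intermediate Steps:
r(X, B) = 8 - X
b(w) = 20 (b(w) = 5 + 15 = 20)
Y(n, N) = 4 + 2*n (Y(n, N) = 4 + n*(6/3) = 4 + n*(6*(⅓)) = 4 + n*2 = 4 + 2*n)
l(H, F) = 1/(12 - H) (l(H, F) = 1/((8 - H) + (4 + 2*0)) = 1/((8 - H) + (4 + 0)) = 1/((8 - H) + 4) = 1/(12 - H))
s = -1900 (s = 20*(-95) = -1900)
s + l(-68, 15) = -1900 - 1/(-12 - 68) = -1900 - 1/(-80) = -1900 - 1*(-1/80) = -1900 + 1/80 = -151999/80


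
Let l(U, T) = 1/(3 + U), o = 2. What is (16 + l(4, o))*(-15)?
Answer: -1695/7 ≈ -242.14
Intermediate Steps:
(16 + l(4, o))*(-15) = (16 + 1/(3 + 4))*(-15) = (16 + 1/7)*(-15) = (16 + ⅐)*(-15) = (113/7)*(-15) = -1695/7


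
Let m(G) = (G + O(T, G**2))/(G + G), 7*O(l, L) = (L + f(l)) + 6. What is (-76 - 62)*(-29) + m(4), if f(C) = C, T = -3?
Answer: 224159/56 ≈ 4002.8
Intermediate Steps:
O(l, L) = 6/7 + L/7 + l/7 (O(l, L) = ((L + l) + 6)/7 = (6 + L + l)/7 = 6/7 + L/7 + l/7)
m(G) = (3/7 + G + G**2/7)/(2*G) (m(G) = (G + (6/7 + G**2/7 + (1/7)*(-3)))/(G + G) = (G + (6/7 + G**2/7 - 3/7))/((2*G)) = (G + (3/7 + G**2/7))*(1/(2*G)) = (3/7 + G + G**2/7)*(1/(2*G)) = (3/7 + G + G**2/7)/(2*G))
(-76 - 62)*(-29) + m(4) = (-76 - 62)*(-29) + (1/14)*(3 + 4**2 + 7*4)/4 = -138*(-29) + (1/14)*(1/4)*(3 + 16 + 28) = 4002 + (1/14)*(1/4)*47 = 4002 + 47/56 = 224159/56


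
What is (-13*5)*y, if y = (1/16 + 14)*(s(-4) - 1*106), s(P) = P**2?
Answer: 658125/8 ≈ 82266.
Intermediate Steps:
y = -10125/8 (y = (1/16 + 14)*((-4)**2 - 1*106) = (1/16 + 14)*(16 - 106) = (225/16)*(-90) = -10125/8 ≈ -1265.6)
(-13*5)*y = -13*5*(-10125/8) = -65*(-10125/8) = 658125/8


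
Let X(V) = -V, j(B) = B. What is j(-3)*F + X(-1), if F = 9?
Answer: -26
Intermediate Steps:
j(-3)*F + X(-1) = -3*9 - 1*(-1) = -27 + 1 = -26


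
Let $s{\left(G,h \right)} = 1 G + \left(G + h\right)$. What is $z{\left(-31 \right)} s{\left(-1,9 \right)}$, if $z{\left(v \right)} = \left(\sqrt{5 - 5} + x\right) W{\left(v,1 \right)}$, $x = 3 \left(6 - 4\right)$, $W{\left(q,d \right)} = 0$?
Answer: $0$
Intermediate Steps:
$x = 6$ ($x = 3 \cdot 2 = 6$)
$s{\left(G,h \right)} = h + 2 G$ ($s{\left(G,h \right)} = G + \left(G + h\right) = h + 2 G$)
$z{\left(v \right)} = 0$ ($z{\left(v \right)} = \left(\sqrt{5 - 5} + 6\right) 0 = \left(\sqrt{0} + 6\right) 0 = \left(0 + 6\right) 0 = 6 \cdot 0 = 0$)
$z{\left(-31 \right)} s{\left(-1,9 \right)} = 0 \left(9 + 2 \left(-1\right)\right) = 0 \left(9 - 2\right) = 0 \cdot 7 = 0$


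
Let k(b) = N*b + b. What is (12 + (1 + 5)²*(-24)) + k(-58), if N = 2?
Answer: -1026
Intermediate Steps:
k(b) = 3*b (k(b) = 2*b + b = 3*b)
(12 + (1 + 5)²*(-24)) + k(-58) = (12 + (1 + 5)²*(-24)) + 3*(-58) = (12 + 6²*(-24)) - 174 = (12 + 36*(-24)) - 174 = (12 - 864) - 174 = -852 - 174 = -1026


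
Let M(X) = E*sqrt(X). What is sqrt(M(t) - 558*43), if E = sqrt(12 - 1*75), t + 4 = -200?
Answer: sqrt(-23994 - 6*sqrt(357)) ≈ 155.27*I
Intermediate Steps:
t = -204 (t = -4 - 200 = -204)
E = 3*I*sqrt(7) (E = sqrt(12 - 75) = sqrt(-63) = 3*I*sqrt(7) ≈ 7.9373*I)
M(X) = 3*I*sqrt(7)*sqrt(X) (M(X) = (3*I*sqrt(7))*sqrt(X) = 3*I*sqrt(7)*sqrt(X))
sqrt(M(t) - 558*43) = sqrt(3*I*sqrt(7)*sqrt(-204) - 558*43) = sqrt(3*I*sqrt(7)*(2*I*sqrt(51)) - 23994) = sqrt(-6*sqrt(357) - 23994) = sqrt(-23994 - 6*sqrt(357))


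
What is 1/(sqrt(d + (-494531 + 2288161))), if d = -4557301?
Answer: -I*sqrt(2763671)/2763671 ≈ -0.00060153*I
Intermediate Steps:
1/(sqrt(d + (-494531 + 2288161))) = 1/(sqrt(-4557301 + (-494531 + 2288161))) = 1/(sqrt(-4557301 + 1793630)) = 1/(sqrt(-2763671)) = 1/(I*sqrt(2763671)) = -I*sqrt(2763671)/2763671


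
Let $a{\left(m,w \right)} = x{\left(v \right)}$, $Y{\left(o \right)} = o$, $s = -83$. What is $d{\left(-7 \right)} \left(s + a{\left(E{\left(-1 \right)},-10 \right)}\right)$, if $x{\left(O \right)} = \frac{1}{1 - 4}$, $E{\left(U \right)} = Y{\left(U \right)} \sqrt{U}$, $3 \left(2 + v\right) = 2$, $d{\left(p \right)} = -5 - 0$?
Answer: $\frac{1250}{3} \approx 416.67$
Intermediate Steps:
$d{\left(p \right)} = -5$ ($d{\left(p \right)} = -5 + 0 = -5$)
$v = - \frac{4}{3}$ ($v = -2 + \frac{1}{3} \cdot 2 = -2 + \frac{2}{3} = - \frac{4}{3} \approx -1.3333$)
$E{\left(U \right)} = U^{\frac{3}{2}}$ ($E{\left(U \right)} = U \sqrt{U} = U^{\frac{3}{2}}$)
$x{\left(O \right)} = - \frac{1}{3}$ ($x{\left(O \right)} = \frac{1}{-3} = - \frac{1}{3}$)
$a{\left(m,w \right)} = - \frac{1}{3}$
$d{\left(-7 \right)} \left(s + a{\left(E{\left(-1 \right)},-10 \right)}\right) = - 5 \left(-83 - \frac{1}{3}\right) = \left(-5\right) \left(- \frac{250}{3}\right) = \frac{1250}{3}$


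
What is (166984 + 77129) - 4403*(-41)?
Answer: 424636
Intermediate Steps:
(166984 + 77129) - 4403*(-41) = 244113 + 180523 = 424636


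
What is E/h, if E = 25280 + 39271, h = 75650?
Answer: 64551/75650 ≈ 0.85328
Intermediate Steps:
E = 64551
E/h = 64551/75650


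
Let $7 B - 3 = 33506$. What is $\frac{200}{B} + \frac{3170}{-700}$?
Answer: $- \frac{1503479}{335090} \approx -4.4868$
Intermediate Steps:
$B = 4787$ ($B = \frac{3}{7} + \frac{1}{7} \cdot 33506 = \frac{3}{7} + \frac{33506}{7} = 4787$)
$\frac{200}{B} + \frac{3170}{-700} = \frac{200}{4787} + \frac{3170}{-700} = 200 \cdot \frac{1}{4787} + 3170 \left(- \frac{1}{700}\right) = \frac{200}{4787} - \frac{317}{70} = - \frac{1503479}{335090}$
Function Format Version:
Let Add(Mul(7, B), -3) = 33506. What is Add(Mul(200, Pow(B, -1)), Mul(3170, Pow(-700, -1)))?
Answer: Rational(-1503479, 335090) ≈ -4.4868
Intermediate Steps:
B = 4787 (B = Add(Rational(3, 7), Mul(Rational(1, 7), 33506)) = Add(Rational(3, 7), Rational(33506, 7)) = 4787)
Add(Mul(200, Pow(B, -1)), Mul(3170, Pow(-700, -1))) = Add(Mul(200, Pow(4787, -1)), Mul(3170, Pow(-700, -1))) = Add(Mul(200, Rational(1, 4787)), Mul(3170, Rational(-1, 700))) = Add(Rational(200, 4787), Rational(-317, 70)) = Rational(-1503479, 335090)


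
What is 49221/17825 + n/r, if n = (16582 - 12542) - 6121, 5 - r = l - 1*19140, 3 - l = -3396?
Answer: 737940041/280672450 ≈ 2.6292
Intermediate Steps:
l = 3399 (l = 3 - 1*(-3396) = 3 + 3396 = 3399)
r = 15746 (r = 5 - (3399 - 1*19140) = 5 - (3399 - 19140) = 5 - 1*(-15741) = 5 + 15741 = 15746)
n = -2081 (n = 4040 - 6121 = -2081)
49221/17825 + n/r = 49221/17825 - 2081/15746 = 737940041/280672450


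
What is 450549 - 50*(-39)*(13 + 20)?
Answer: 514899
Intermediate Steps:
450549 - 50*(-39)*(13 + 20) = 450549 - (-1950)*33 = 450549 - 1*(-64350) = 450549 + 64350 = 514899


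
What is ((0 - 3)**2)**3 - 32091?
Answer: -31362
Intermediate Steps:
((0 - 3)**2)**3 - 32091 = ((-3)**2)**3 - 32091 = 9**3 - 32091 = 729 - 32091 = -31362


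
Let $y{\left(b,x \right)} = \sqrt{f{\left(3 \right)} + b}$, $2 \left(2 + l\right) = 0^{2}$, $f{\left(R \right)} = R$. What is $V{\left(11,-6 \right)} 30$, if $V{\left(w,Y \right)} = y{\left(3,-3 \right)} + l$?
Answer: $-60 + 30 \sqrt{6} \approx 13.485$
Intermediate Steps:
$l = -2$ ($l = -2 + \frac{0^{2}}{2} = -2 + \frac{1}{2} \cdot 0 = -2 + 0 = -2$)
$y{\left(b,x \right)} = \sqrt{3 + b}$
$V{\left(w,Y \right)} = -2 + \sqrt{6}$ ($V{\left(w,Y \right)} = \sqrt{3 + 3} - 2 = \sqrt{6} - 2 = -2 + \sqrt{6}$)
$V{\left(11,-6 \right)} 30 = \left(-2 + \sqrt{6}\right) 30 = -60 + 30 \sqrt{6}$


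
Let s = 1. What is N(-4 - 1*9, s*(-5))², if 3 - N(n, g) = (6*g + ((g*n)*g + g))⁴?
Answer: 282110990644823040009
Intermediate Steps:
N(n, g) = 3 - (7*g + n*g²)⁴ (N(n, g) = 3 - (6*g + ((g*n)*g + g))⁴ = 3 - (6*g + (n*g² + g))⁴ = 3 - (6*g + (g + n*g²))⁴ = 3 - (7*g + n*g²)⁴)
N(-4 - 1*9, s*(-5))² = (3 - (1*(-5))⁴*(7 + (1*(-5))*(-4 - 1*9))⁴)² = (3 - 1*(-5)⁴*(7 - 5*(-4 - 9))⁴)² = (3 - 1*625*(7 - 5*(-13))⁴)² = (3 - 1*625*(7 + 65)⁴)² = (3 - 1*625*72⁴)² = (3 - 1*625*26873856)² = (3 - 16796160000)² = (-16796159997)² = 282110990644823040009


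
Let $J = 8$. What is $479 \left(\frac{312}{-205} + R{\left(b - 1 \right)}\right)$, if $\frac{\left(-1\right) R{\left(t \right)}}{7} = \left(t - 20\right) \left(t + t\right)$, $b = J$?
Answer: $\frac{124950982}{205} \approx 6.0952 \cdot 10^{5}$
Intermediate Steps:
$b = 8$
$R{\left(t \right)} = - 14 t \left(-20 + t\right)$ ($R{\left(t \right)} = - 7 \left(t - 20\right) \left(t + t\right) = - 7 \left(-20 + t\right) 2 t = - 7 \cdot 2 t \left(-20 + t\right) = - 14 t \left(-20 + t\right)$)
$479 \left(\frac{312}{-205} + R{\left(b - 1 \right)}\right) = 479 \left(\frac{312}{-205} + 14 \left(8 - 1\right) \left(20 - \left(8 - 1\right)\right)\right) = 479 \left(312 \left(- \frac{1}{205}\right) + 14 \left(8 - 1\right) \left(20 - \left(8 - 1\right)\right)\right) = 479 \left(- \frac{312}{205} + 14 \cdot 7 \left(20 - 7\right)\right) = 479 \left(- \frac{312}{205} + 14 \cdot 7 \cdot 13\right) = 479 \left(- \frac{312}{205} + 1274\right) = 479 \cdot \frac{260858}{205} = \frac{124950982}{205}$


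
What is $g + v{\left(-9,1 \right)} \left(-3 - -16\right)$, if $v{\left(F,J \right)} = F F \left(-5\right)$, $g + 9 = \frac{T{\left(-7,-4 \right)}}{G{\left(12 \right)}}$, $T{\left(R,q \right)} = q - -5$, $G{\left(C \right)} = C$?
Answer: $- \frac{63287}{12} \approx -5273.9$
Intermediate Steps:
$T{\left(R,q \right)} = 5 + q$ ($T{\left(R,q \right)} = q + 5 = 5 + q$)
$g = - \frac{107}{12}$ ($g = -9 + \frac{5 - 4}{12} = -9 + 1 \cdot \frac{1}{12} = -9 + \frac{1}{12} = - \frac{107}{12} \approx -8.9167$)
$v{\left(F,J \right)} = - 5 F^{2}$ ($v{\left(F,J \right)} = F^{2} \left(-5\right) = - 5 F^{2}$)
$g + v{\left(-9,1 \right)} \left(-3 - -16\right) = - \frac{107}{12} + - 5 \left(-9\right)^{2} \left(-3 - -16\right) = - \frac{107}{12} + \left(-5\right) 81 \left(-3 + 16\right) = - \frac{107}{12} - 5265 = - \frac{63287}{12}$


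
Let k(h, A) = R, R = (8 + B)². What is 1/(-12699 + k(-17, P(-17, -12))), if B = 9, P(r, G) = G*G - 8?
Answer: -1/12410 ≈ -8.0580e-5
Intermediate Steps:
P(r, G) = -8 + G² (P(r, G) = G² - 8 = -8 + G²)
R = 289 (R = (8 + 9)² = 17² = 289)
k(h, A) = 289
1/(-12699 + k(-17, P(-17, -12))) = 1/(-12699 + 289) = 1/(-12410) = -1/12410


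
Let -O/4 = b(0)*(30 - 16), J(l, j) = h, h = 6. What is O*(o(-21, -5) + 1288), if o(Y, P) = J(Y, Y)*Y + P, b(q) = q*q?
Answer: 0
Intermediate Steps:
J(l, j) = 6
b(q) = q²
o(Y, P) = P + 6*Y (o(Y, P) = 6*Y + P = P + 6*Y)
O = 0 (O = -4*0²*(30 - 16) = -0*14 = -4*0 = 0)
O*(o(-21, -5) + 1288) = 0*((-5 + 6*(-21)) + 1288) = 0*((-5 - 126) + 1288) = 0*(-131 + 1288) = 0*1157 = 0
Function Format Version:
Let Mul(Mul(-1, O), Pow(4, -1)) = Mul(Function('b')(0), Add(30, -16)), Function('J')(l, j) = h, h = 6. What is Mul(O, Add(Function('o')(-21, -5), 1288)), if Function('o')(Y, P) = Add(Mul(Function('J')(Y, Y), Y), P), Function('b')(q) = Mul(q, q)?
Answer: 0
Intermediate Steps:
Function('J')(l, j) = 6
Function('b')(q) = Pow(q, 2)
Function('o')(Y, P) = Add(P, Mul(6, Y)) (Function('o')(Y, P) = Add(Mul(6, Y), P) = Add(P, Mul(6, Y)))
O = 0 (O = Mul(-4, Mul(Pow(0, 2), Add(30, -16))) = Mul(-4, Mul(0, 14)) = Mul(-4, 0) = 0)
Mul(O, Add(Function('o')(-21, -5), 1288)) = Mul(0, Add(Add(-5, Mul(6, -21)), 1288)) = Mul(0, Add(Add(-5, -126), 1288)) = Mul(0, Add(-131, 1288)) = Mul(0, 1157) = 0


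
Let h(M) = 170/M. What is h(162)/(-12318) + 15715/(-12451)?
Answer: -15680825305/12423084858 ≈ -1.2622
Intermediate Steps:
h(162)/(-12318) + 15715/(-12451) = (170/162)/(-12318) + 15715/(-12451) = (170*(1/162))*(-1/12318) + 15715*(-1/12451) = (85/81)*(-1/12318) - 15715/12451 = -85/997758 - 15715/12451 = -15680825305/12423084858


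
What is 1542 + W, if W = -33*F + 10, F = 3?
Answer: 1453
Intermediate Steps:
W = -89 (W = -33*3 + 10 = -99 + 10 = -89)
1542 + W = 1542 - 89 = 1453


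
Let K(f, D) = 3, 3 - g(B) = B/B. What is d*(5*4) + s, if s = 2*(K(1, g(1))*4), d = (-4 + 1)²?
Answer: 204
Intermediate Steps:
g(B) = 2 (g(B) = 3 - B/B = 3 - 1*1 = 3 - 1 = 2)
d = 9 (d = (-3)² = 9)
s = 24 (s = 2*(3*4) = 2*12 = 24)
d*(5*4) + s = 9*(5*4) + 24 = 9*20 + 24 = 180 + 24 = 204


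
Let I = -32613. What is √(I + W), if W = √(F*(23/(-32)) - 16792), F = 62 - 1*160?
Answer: √(-130452 + I*√267545)/2 ≈ 0.35802 + 180.59*I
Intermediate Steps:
F = -98 (F = 62 - 160 = -98)
W = I*√267545/4 (W = √(-2254/(-32) - 16792) = √(-2254*(-1)/32 - 16792) = √(-98*(-23/32) - 16792) = √(1127/16 - 16792) = √(-267545/16) = I*√267545/4 ≈ 129.31*I)
√(I + W) = √(-32613 + I*√267545/4)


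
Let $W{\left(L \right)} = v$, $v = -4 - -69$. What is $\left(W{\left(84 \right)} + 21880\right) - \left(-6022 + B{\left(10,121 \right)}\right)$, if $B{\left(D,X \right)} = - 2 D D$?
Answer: $28167$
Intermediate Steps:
$B{\left(D,X \right)} = - 2 D^{2}$
$v = 65$ ($v = -4 + 69 = 65$)
$W{\left(L \right)} = 65$
$\left(W{\left(84 \right)} + 21880\right) - \left(-6022 + B{\left(10,121 \right)}\right) = \left(65 + 21880\right) + \left(6022 - - 2 \cdot 10^{2}\right) = 21945 + \left(6022 - \left(-2\right) 100\right) = 21945 + \left(6022 - -200\right) = 21945 + \left(6022 + 200\right) = 21945 + 6222 = 28167$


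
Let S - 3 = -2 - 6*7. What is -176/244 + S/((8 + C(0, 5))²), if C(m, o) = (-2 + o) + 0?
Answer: -7825/7381 ≈ -1.0602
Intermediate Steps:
S = -41 (S = 3 + (-2 - 6*7) = 3 + (-2 - 42) = 3 - 44 = -41)
C(m, o) = -2 + o
-176/244 + S/((8 + C(0, 5))²) = -176/244 - 41/(8 + (-2 + 5))² = -176*1/244 - 41/(8 + 3)² = -44/61 - 41/(11²) = -44/61 - 41/121 = -7825/7381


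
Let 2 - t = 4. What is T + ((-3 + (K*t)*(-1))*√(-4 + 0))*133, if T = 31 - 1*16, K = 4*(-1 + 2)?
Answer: 15 + 1330*I ≈ 15.0 + 1330.0*I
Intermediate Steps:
K = 4 (K = 4*1 = 4)
t = -2 (t = 2 - 1*4 = 2 - 4 = -2)
T = 15 (T = 31 - 16 = 15)
T + ((-3 + (K*t)*(-1))*√(-4 + 0))*133 = 15 + ((-3 + (4*(-2))*(-1))*√(-4 + 0))*133 = 15 + ((-3 - 8*(-1))*√(-4))*133 = 15 + ((-3 + 8)*(2*I))*133 = 15 + (5*(2*I))*133 = 15 + (10*I)*133 = 15 + 1330*I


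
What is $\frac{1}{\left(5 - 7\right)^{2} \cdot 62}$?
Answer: $\frac{1}{248} \approx 0.0040323$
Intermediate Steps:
$\frac{1}{\left(5 - 7\right)^{2} \cdot 62} = \frac{1}{\left(-2\right)^{2} \cdot 62} = \frac{1}{4 \cdot 62} = \frac{1}{248}$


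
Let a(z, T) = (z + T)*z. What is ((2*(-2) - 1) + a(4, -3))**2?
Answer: 1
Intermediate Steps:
a(z, T) = z*(T + z) (a(z, T) = (T + z)*z = z*(T + z))
((2*(-2) - 1) + a(4, -3))**2 = ((2*(-2) - 1) + 4*(-3 + 4))**2 = ((-4 - 1) + 4*1)**2 = (-5 + 4)**2 = (-1)**2 = 1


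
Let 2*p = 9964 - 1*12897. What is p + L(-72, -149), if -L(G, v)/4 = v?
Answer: -1741/2 ≈ -870.50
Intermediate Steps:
L(G, v) = -4*v
p = -2933/2 (p = (9964 - 1*12897)/2 = (9964 - 12897)/2 = (½)*(-2933) = -2933/2 ≈ -1466.5)
p + L(-72, -149) = -2933/2 - 4*(-149) = -2933/2 + 596 = -1741/2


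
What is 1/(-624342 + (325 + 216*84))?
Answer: -1/605873 ≈ -1.6505e-6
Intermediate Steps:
1/(-624342 + (325 + 216*84)) = 1/(-624342 + (325 + 18144)) = 1/(-624342 + 18469) = 1/(-605873) = -1/605873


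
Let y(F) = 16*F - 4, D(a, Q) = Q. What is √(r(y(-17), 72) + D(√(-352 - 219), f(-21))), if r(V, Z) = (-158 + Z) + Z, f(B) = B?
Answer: I*√35 ≈ 5.9161*I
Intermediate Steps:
y(F) = -4 + 16*F
r(V, Z) = -158 + 2*Z
√(r(y(-17), 72) + D(√(-352 - 219), f(-21))) = √((-158 + 2*72) - 21) = √((-158 + 144) - 21) = √(-14 - 21) = √(-35) = I*√35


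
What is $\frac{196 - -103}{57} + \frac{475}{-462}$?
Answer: $\frac{37021}{8778} \approx 4.2175$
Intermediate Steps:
$\frac{196 - -103}{57} + \frac{475}{-462} = \left(196 + 103\right) \frac{1}{57} + 475 \left(- \frac{1}{462}\right) = 299 \cdot \frac{1}{57} - \frac{475}{462} = \frac{299}{57} - \frac{475}{462} = \frac{37021}{8778}$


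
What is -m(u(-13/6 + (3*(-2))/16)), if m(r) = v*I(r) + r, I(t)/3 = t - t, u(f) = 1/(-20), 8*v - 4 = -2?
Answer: 1/20 ≈ 0.050000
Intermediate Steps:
v = ¼ (v = ½ + (⅛)*(-2) = ½ - ¼ = ¼ ≈ 0.25000)
u(f) = -1/20
I(t) = 0 (I(t) = 3*(t - t) = 3*0 = 0)
m(r) = r (m(r) = (¼)*0 + r = 0 + r = r)
-m(u(-13/6 + (3*(-2))/16)) = -1*(-1/20) = 1/20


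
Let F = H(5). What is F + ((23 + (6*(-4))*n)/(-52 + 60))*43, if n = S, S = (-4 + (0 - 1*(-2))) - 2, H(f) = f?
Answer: 5157/8 ≈ 644.63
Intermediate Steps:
S = -4 (S = (-4 + (0 + 2)) - 2 = (-4 + 2) - 2 = -2 - 2 = -4)
n = -4
F = 5
F + ((23 + (6*(-4))*n)/(-52 + 60))*43 = 5 + ((23 + (6*(-4))*(-4))/(-52 + 60))*43 = 5 + ((23 - 24*(-4))/8)*43 = 5 + ((23 + 96)*(⅛))*43 = 5 + (119*(⅛))*43 = 5 + (119/8)*43 = 5 + 5117/8 = 5157/8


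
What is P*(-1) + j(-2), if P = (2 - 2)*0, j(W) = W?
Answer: -2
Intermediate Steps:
P = 0 (P = 0*0 = 0)
P*(-1) + j(-2) = 0*(-1) - 2 = 0 - 2 = -2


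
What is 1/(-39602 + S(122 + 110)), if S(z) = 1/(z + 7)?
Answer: -239/9464877 ≈ -2.5251e-5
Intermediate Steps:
S(z) = 1/(7 + z)
1/(-39602 + S(122 + 110)) = 1/(-39602 + 1/(7 + (122 + 110))) = 1/(-39602 + 1/(7 + 232)) = 1/(-39602 + 1/239) = 1/(-9464877/239) = -239/9464877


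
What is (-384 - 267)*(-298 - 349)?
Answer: 421197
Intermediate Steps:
(-384 - 267)*(-298 - 349) = -651*(-647) = 421197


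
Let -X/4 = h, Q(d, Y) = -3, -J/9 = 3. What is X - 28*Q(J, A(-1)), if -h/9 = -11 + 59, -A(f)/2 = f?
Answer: 1812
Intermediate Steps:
J = -27 (J = -9*3 = -27)
A(f) = -2*f
h = -432 (h = -9*(-11 + 59) = -9*48 = -432)
X = 1728 (X = -4*(-432) = 1728)
X - 28*Q(J, A(-1)) = 1728 - 28*(-3) = 1728 + 84 = 1812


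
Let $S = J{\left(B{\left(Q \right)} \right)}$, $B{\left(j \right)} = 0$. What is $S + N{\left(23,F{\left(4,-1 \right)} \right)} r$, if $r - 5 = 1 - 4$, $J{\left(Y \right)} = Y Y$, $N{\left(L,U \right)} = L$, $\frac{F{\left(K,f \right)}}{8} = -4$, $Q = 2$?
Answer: $46$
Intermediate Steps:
$F{\left(K,f \right)} = -32$ ($F{\left(K,f \right)} = 8 \left(-4\right) = -32$)
$J{\left(Y \right)} = Y^{2}$
$r = 2$ ($r = 5 + \left(1 - 4\right) = 5 - 3 = 2$)
$S = 0$ ($S = 0^{2} = 0$)
$S + N{\left(23,F{\left(4,-1 \right)} \right)} r = 0 + 23 \cdot 2 = 0 + 46 = 46$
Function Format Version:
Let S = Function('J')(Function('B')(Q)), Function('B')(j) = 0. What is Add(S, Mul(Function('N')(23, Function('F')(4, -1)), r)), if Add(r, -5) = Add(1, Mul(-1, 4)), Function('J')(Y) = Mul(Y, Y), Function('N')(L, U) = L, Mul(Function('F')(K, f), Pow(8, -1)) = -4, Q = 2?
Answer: 46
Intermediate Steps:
Function('F')(K, f) = -32 (Function('F')(K, f) = Mul(8, -4) = -32)
Function('J')(Y) = Pow(Y, 2)
r = 2 (r = Add(5, Add(1, Mul(-1, 4))) = Add(5, Add(1, -4)) = Add(5, -3) = 2)
S = 0 (S = Pow(0, 2) = 0)
Add(S, Mul(Function('N')(23, Function('F')(4, -1)), r)) = Add(0, Mul(23, 2)) = Add(0, 46) = 46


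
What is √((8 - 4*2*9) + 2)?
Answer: I*√62 ≈ 7.874*I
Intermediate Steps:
√((8 - 4*2*9) + 2) = √((8 - 8*9) + 2) = √((8 - 72) + 2) = √(-64 + 2) = √(-62) = I*√62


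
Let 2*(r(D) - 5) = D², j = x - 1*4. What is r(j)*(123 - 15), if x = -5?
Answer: 4914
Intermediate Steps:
j = -9 (j = -5 - 1*4 = -5 - 4 = -9)
r(D) = 5 + D²/2
r(j)*(123 - 15) = (5 + (½)*(-9)²)*(123 - 15) = (5 + (½)*81)*108 = (5 + 81/2)*108 = (91/2)*108 = 4914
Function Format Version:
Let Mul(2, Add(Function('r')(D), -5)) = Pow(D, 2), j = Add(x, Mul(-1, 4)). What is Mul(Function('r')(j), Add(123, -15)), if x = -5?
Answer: 4914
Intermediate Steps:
j = -9 (j = Add(-5, Mul(-1, 4)) = Add(-5, -4) = -9)
Function('r')(D) = Add(5, Mul(Rational(1, 2), Pow(D, 2)))
Mul(Function('r')(j), Add(123, -15)) = Mul(Add(5, Mul(Rational(1, 2), Pow(-9, 2))), Add(123, -15)) = Mul(Add(5, Mul(Rational(1, 2), 81)), 108) = Mul(Add(5, Rational(81, 2)), 108) = Mul(Rational(91, 2), 108) = 4914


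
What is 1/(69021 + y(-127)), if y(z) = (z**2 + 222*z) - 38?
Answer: 1/56918 ≈ 1.7569e-5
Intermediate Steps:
y(z) = -38 + z**2 + 222*z
1/(69021 + y(-127)) = 1/(69021 + (-38 + (-127)**2 + 222*(-127))) = 1/(69021 + (-38 + 16129 - 28194)) = 1/(69021 - 12103) = 1/56918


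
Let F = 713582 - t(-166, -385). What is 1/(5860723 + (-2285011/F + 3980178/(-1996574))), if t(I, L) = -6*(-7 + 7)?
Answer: 712359634034/4174938790266181627 ≈ 1.7063e-7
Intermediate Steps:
t(I, L) = 0 (t(I, L) = -6*0 = 0)
F = 713582 (F = 713582 - 1*0 = 713582 + 0 = 713582)
1/(5860723 + (-2285011/F + 3980178/(-1996574))) = 1/(5860723 + (-2285011/713582 + 3980178/(-1996574))) = 1/(5860723 + (-2285011*1/713582 + 3980178*(-1/1996574))) = 1/(5860723 + (-2285011/713582 - 1990089/998287)) = 1/(5860723 - 3701188464955/712359634034) = 1/(4174938790266181627/712359634034) = 712359634034/4174938790266181627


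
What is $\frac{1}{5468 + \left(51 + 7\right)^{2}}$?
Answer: $\frac{1}{8832} \approx 0.00011322$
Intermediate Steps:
$\frac{1}{5468 + \left(51 + 7\right)^{2}} = \frac{1}{5468 + 58^{2}} = \frac{1}{5468 + 3364} = \frac{1}{8832}$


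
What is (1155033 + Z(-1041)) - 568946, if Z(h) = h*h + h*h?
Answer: 2753449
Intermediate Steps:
Z(h) = 2*h² (Z(h) = h² + h² = 2*h²)
(1155033 + Z(-1041)) - 568946 = (1155033 + 2*(-1041)²) - 568946 = (1155033 + 2*1083681) - 568946 = (1155033 + 2167362) - 568946 = 3322395 - 568946 = 2753449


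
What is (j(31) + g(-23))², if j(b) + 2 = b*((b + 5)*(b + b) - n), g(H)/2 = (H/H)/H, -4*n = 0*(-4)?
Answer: 2532452111424/529 ≈ 4.7872e+9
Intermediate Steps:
n = 0 (n = -0*(-4) = -¼*0 = 0)
g(H) = 2/H (g(H) = 2*((H/H)/H) = 2*(1/H) = 2/H)
j(b) = -2 + 2*b²*(5 + b) (j(b) = -2 + b*((b + 5)*(b + b) - 1*0) = -2 + b*((5 + b)*(2*b) + 0) = -2 + b*(2*b*(5 + b) + 0) = -2 + b*(2*b*(5 + b)) = -2 + 2*b²*(5 + b))
(j(31) + g(-23))² = ((-2 + 2*31³ + 10*31²) + 2/(-23))² = ((-2 + 2*29791 + 10*961) + 2*(-1/23))² = ((-2 + 59582 + 9610) - 2/23)² = (69190 - 2/23)² = (1591368/23)² = 2532452111424/529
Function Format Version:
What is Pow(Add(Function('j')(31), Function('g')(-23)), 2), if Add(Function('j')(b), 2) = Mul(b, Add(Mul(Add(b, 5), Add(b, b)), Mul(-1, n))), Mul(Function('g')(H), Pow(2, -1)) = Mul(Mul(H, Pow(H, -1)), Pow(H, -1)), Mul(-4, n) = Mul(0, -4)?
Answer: Rational(2532452111424, 529) ≈ 4.7872e+9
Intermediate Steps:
n = 0 (n = Mul(Rational(-1, 4), Mul(0, -4)) = Mul(Rational(-1, 4), 0) = 0)
Function('g')(H) = Mul(2, Pow(H, -1)) (Function('g')(H) = Mul(2, Mul(Mul(H, Pow(H, -1)), Pow(H, -1))) = Mul(2, Mul(1, Pow(H, -1))) = Mul(2, Pow(H, -1)))
Function('j')(b) = Add(-2, Mul(2, Pow(b, 2), Add(5, b))) (Function('j')(b) = Add(-2, Mul(b, Add(Mul(Add(b, 5), Add(b, b)), Mul(-1, 0)))) = Add(-2, Mul(b, Add(Mul(Add(5, b), Mul(2, b)), 0))) = Add(-2, Mul(b, Add(Mul(2, b, Add(5, b)), 0))) = Add(-2, Mul(b, Mul(2, b, Add(5, b)))) = Add(-2, Mul(2, Pow(b, 2), Add(5, b))))
Pow(Add(Function('j')(31), Function('g')(-23)), 2) = Pow(Add(Add(-2, Mul(2, Pow(31, 3)), Mul(10, Pow(31, 2))), Mul(2, Pow(-23, -1))), 2) = Pow(Add(Add(-2, Mul(2, 29791), Mul(10, 961)), Mul(2, Rational(-1, 23))), 2) = Pow(Add(Add(-2, 59582, 9610), Rational(-2, 23)), 2) = Pow(Add(69190, Rational(-2, 23)), 2) = Pow(Rational(1591368, 23), 2) = Rational(2532452111424, 529)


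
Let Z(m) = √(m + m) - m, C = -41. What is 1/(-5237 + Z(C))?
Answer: -2598/13499249 - I*√82/26998498 ≈ -0.00019246 - 3.354e-7*I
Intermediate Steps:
Z(m) = -m + √2*√m (Z(m) = √(2*m) - m = √2*√m - m = -m + √2*√m)
1/(-5237 + Z(C)) = 1/(-5237 + (-1*(-41) + √2*√(-41))) = 1/(-5237 + (41 + √2*(I*√41))) = 1/(-5237 + (41 + I*√82)) = 1/(-5196 + I*√82)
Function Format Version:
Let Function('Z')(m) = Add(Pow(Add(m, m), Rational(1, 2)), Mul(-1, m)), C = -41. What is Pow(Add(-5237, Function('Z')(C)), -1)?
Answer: Add(Rational(-2598, 13499249), Mul(Rational(-1, 26998498), I, Pow(82, Rational(1, 2)))) ≈ Add(-0.00019246, Mul(-3.3540e-7, I))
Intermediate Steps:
Function('Z')(m) = Add(Mul(-1, m), Mul(Pow(2, Rational(1, 2)), Pow(m, Rational(1, 2)))) (Function('Z')(m) = Add(Pow(Mul(2, m), Rational(1, 2)), Mul(-1, m)) = Add(Mul(Pow(2, Rational(1, 2)), Pow(m, Rational(1, 2))), Mul(-1, m)) = Add(Mul(-1, m), Mul(Pow(2, Rational(1, 2)), Pow(m, Rational(1, 2)))))
Pow(Add(-5237, Function('Z')(C)), -1) = Pow(Add(-5237, Add(Mul(-1, -41), Mul(Pow(2, Rational(1, 2)), Pow(-41, Rational(1, 2))))), -1) = Pow(Add(-5237, Add(41, Mul(Pow(2, Rational(1, 2)), Mul(I, Pow(41, Rational(1, 2)))))), -1) = Pow(Add(-5237, Add(41, Mul(I, Pow(82, Rational(1, 2))))), -1) = Pow(Add(-5196, Mul(I, Pow(82, Rational(1, 2)))), -1)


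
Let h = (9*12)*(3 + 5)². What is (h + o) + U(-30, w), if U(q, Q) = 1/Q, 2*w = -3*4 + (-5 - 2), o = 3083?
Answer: 189903/19 ≈ 9994.9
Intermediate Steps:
h = 6912 (h = 108*8² = 108*64 = 6912)
w = -19/2 (w = (-3*4 + (-5 - 2))/2 = (-12 - 7)/2 = (½)*(-19) = -19/2 ≈ -9.5000)
(h + o) + U(-30, w) = (6912 + 3083) + 1/(-19/2) = 9995 - 2/19 = 189903/19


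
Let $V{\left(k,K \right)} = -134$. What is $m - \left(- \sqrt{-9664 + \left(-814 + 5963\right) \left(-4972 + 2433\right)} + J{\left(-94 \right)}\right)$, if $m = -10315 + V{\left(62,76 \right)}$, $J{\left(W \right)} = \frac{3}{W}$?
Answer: $- \frac{982203}{94} + 5 i \sqrt{523319} \approx -10449.0 + 3617.0 i$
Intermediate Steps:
$m = -10449$ ($m = -10315 - 134 = -10449$)
$m - \left(- \sqrt{-9664 + \left(-814 + 5963\right) \left(-4972 + 2433\right)} + J{\left(-94 \right)}\right) = -10449 + \left(\sqrt{-9664 + \left(-814 + 5963\right) \left(-4972 + 2433\right)} - \frac{3}{-94}\right) = -10449 + \left(\sqrt{-9664 + 5149 \left(-2539\right)} - 3 \left(- \frac{1}{94}\right)\right) = -10449 + \left(\sqrt{-9664 - 13073311} - - \frac{3}{94}\right) = -10449 + \left(\sqrt{-13082975} + \frac{3}{94}\right) = -10449 + \left(5 i \sqrt{523319} + \frac{3}{94}\right) = -10449 + \left(\frac{3}{94} + 5 i \sqrt{523319}\right) = - \frac{982203}{94} + 5 i \sqrt{523319}$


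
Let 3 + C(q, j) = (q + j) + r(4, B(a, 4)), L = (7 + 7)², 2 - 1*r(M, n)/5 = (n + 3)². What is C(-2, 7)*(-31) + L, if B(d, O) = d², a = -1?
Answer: 2304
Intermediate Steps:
r(M, n) = 10 - 5*(3 + n)² (r(M, n) = 10 - 5*(n + 3)² = 10 - 5*(3 + n)²)
L = 196 (L = 14² = 196)
C(q, j) = -73 + j + q (C(q, j) = -3 + ((q + j) + (10 - 5*(3 + (-1)²)²)) = -3 + ((j + q) + (10 - 5*(3 + 1)²)) = -3 + ((j + q) + (10 - 5*4²)) = -3 + ((j + q) + (10 - 5*16)) = -3 + ((j + q) + (10 - 80)) = -3 + ((j + q) - 70) = -3 + (-70 + j + q) = -73 + j + q)
C(-2, 7)*(-31) + L = (-73 + 7 - 2)*(-31) + 196 = -68*(-31) + 196 = 2108 + 196 = 2304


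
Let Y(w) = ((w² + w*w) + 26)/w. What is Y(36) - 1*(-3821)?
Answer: 70087/18 ≈ 3893.7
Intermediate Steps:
Y(w) = (26 + 2*w²)/w (Y(w) = ((w² + w²) + 26)/w = (2*w² + 26)/w = (26 + 2*w²)/w)
Y(36) - 1*(-3821) = (2*36 + 26/36) - 1*(-3821) = (72 + 26*(1/36)) + 3821 = (72 + 13/18) + 3821 = 1309/18 + 3821 = 70087/18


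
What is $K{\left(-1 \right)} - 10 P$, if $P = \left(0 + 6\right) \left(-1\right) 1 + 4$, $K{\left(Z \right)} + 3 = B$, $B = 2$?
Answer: $19$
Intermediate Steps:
$K{\left(Z \right)} = -1$ ($K{\left(Z \right)} = -3 + 2 = -1$)
$P = -2$ ($P = 6 \left(-1\right) 1 + 4 = \left(-6\right) 1 + 4 = -6 + 4 = -2$)
$K{\left(-1 \right)} - 10 P = -1 - -20 = -1 + 20 = 19$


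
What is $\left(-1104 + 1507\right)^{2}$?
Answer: $162409$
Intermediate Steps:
$\left(-1104 + 1507\right)^{2} = 403^{2} = 162409$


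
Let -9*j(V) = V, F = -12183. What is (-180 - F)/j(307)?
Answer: -108027/307 ≈ -351.88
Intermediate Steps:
j(V) = -V/9
(-180 - F)/j(307) = (-180 - 1*(-12183))/((-⅑*307)) = (-180 + 12183)/(-307/9) = 12003*(-9/307) = -108027/307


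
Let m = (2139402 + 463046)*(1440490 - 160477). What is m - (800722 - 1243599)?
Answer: 3331167714701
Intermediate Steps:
m = 3331167271824 (m = 2602448*1280013 = 3331167271824)
m - (800722 - 1243599) = 3331167271824 - (800722 - 1243599) = 3331167271824 - 1*(-442877) = 3331167271824 + 442877 = 3331167714701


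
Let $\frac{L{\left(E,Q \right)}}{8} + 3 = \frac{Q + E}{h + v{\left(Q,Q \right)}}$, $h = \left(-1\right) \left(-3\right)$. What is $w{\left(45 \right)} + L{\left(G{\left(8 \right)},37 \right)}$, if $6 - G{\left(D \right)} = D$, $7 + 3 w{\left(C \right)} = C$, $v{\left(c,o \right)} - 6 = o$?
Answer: $- \frac{362}{69} \approx -5.2464$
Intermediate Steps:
$v{\left(c,o \right)} = 6 + o$
$w{\left(C \right)} = - \frac{7}{3} + \frac{C}{3}$
$G{\left(D \right)} = 6 - D$
$h = 3$
$L{\left(E,Q \right)} = -24 + \frac{8 \left(E + Q\right)}{9 + Q}$ ($L{\left(E,Q \right)} = -24 + 8 \frac{Q + E}{3 + \left(6 + Q\right)} = -24 + 8 \frac{E + Q}{9 + Q} = -24 + \frac{8 \left(E + Q\right)}{9 + Q}$)
$w{\left(45 \right)} + L{\left(G{\left(8 \right)},37 \right)} = \left(- \frac{7}{3} + \frac{1}{3} \cdot 45\right) + \frac{8 \left(-27 + \left(6 - 8\right) - 74\right)}{9 + 37} = \left(- \frac{7}{3} + 15\right) + \frac{8 \left(-27 + \left(6 - 8\right) - 74\right)}{46} = \frac{38}{3} + 8 \cdot \frac{1}{46} \left(-27 - 2 - 74\right) = \frac{38}{3} + 8 \cdot \frac{1}{46} \left(-103\right) = \frac{38}{3} - \frac{412}{23} = - \frac{362}{69}$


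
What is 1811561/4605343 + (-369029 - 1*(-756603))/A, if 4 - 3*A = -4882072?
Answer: 7099456052141/11241817266034 ≈ 0.63152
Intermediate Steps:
A = 4882076/3 (A = 4/3 - 1/3*(-4882072) = 4/3 + 4882072/3 = 4882076/3 ≈ 1.6274e+6)
1811561/4605343 + (-369029 - 1*(-756603))/A = 1811561/4605343 + (-369029 - 1*(-756603))/(4882076/3) = 1811561*(1/4605343) + (-369029 + 756603)*(3/4882076) = 1811561/4605343 + 387574*(3/4882076) = 1811561/4605343 + 581361/2441038 = 7099456052141/11241817266034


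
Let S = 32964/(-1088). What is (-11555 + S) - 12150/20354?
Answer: -32071424977/2768144 ≈ -11586.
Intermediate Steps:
S = -8241/272 (S = 32964*(-1/1088) = -8241/272 ≈ -30.298)
(-11555 + S) - 12150/20354 = (-11555 - 8241/272) - 12150/20354 = -3151201/272 - 12150*1/20354 = -3151201/272 - 6075/10177 = -32071424977/2768144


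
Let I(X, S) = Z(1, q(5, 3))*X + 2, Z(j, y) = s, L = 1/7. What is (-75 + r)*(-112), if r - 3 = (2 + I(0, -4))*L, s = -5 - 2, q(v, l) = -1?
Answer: 8000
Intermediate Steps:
s = -7
L = 1/7 ≈ 0.14286
Z(j, y) = -7
I(X, S) = 2 - 7*X (I(X, S) = -7*X + 2 = 2 - 7*X)
r = 25/7 (r = 3 + (2 + (2 - 7*0))*(1/7) = 3 + (2 + (2 + 0))*(1/7) = 3 + (2 + 2)*(1/7) = 3 + 4*(1/7) = 3 + 4/7 = 25/7 ≈ 3.5714)
(-75 + r)*(-112) = (-75 + 25/7)*(-112) = -500/7*(-112) = 8000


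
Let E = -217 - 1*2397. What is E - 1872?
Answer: -4486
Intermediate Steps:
E = -2614 (E = -217 - 2397 = -2614)
E - 1872 = -2614 - 1872 = -4486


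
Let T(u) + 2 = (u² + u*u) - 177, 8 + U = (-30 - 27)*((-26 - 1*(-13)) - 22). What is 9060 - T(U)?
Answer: -7887099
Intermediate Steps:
U = 1987 (U = -8 + (-30 - 27)*((-26 - 1*(-13)) - 22) = -8 - 57*((-26 + 13) - 22) = -8 - 57*(-13 - 22) = -8 - 57*(-35) = -8 + 1995 = 1987)
T(u) = -179 + 2*u² (T(u) = -2 + ((u² + u*u) - 177) = -2 + ((u² + u²) - 177) = -2 + (2*u² - 177) = -2 + (-177 + 2*u²) = -179 + 2*u²)
9060 - T(U) = 9060 - (-179 + 2*1987²) = 9060 - (-179 + 2*3948169) = 9060 - (-179 + 7896338) = 9060 - 1*7896159 = 9060 - 7896159 = -7887099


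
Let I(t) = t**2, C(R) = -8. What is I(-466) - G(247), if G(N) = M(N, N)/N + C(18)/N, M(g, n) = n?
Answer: 53637293/247 ≈ 2.1716e+5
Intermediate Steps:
G(N) = 1 - 8/N (G(N) = N/N - 8/N = 1 - 8/N)
I(-466) - G(247) = (-466)**2 - (-8 + 247)/247 = 217156 - 239/247 = 53637293/247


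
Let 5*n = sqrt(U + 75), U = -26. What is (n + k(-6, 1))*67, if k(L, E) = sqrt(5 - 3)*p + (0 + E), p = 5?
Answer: 804/5 + 335*sqrt(2) ≈ 634.56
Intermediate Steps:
n = 7/5 (n = sqrt(-26 + 75)/5 = sqrt(49)/5 = (1/5)*7 = 7/5 ≈ 1.4000)
k(L, E) = E + 5*sqrt(2) (k(L, E) = sqrt(5 - 3)*5 + (0 + E) = sqrt(2)*5 + E = 5*sqrt(2) + E = E + 5*sqrt(2))
(n + k(-6, 1))*67 = (7/5 + (1 + 5*sqrt(2)))*67 = (12/5 + 5*sqrt(2))*67 = 804/5 + 335*sqrt(2)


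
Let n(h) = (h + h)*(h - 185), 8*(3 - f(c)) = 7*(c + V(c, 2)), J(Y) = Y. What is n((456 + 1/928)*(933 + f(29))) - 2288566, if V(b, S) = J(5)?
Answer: 2796728711842953/8192 ≈ 3.4140e+11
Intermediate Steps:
V(b, S) = 5
f(c) = -11/8 - 7*c/8 (f(c) = 3 - 7*(c + 5)/8 = 3 - 7*(5 + c)/8 = 3 - (35 + 7*c)/8 = 3 + (-35/8 - 7*c/8) = -11/8 - 7*c/8)
n(h) = 2*h*(-185 + h) (n(h) = (2*h)*(-185 + h) = 2*h*(-185 + h))
n((456 + 1/928)*(933 + f(29))) - 2288566 = 2*((456 + 1/928)*(933 + (-11/8 - 7/8*29)))*(-185 + (456 + 1/928)*(933 + (-11/8 - 7/8*29))) - 2288566 = 2*((456 + 1/928)*(933 + (-11/8 - 203/8)))*(-185 + (456 + 1/928)*(933 + (-11/8 - 203/8))) - 2288566 = 2*(423169*(933 - 107/4)/928)*(-185 + 423169*(933 - 107/4)/928) - 2288566 = 2*((423169/928)*(3625/4))*(-185 + (423169/928)*(3625/4)) - 2288566 = 2*(52896125/128)*(-185 + 52896125/128) - 2288566 = 2*(52896125/128)*(52872445/128) - 2288566 = 2796747459775625/8192 - 2288566 = 2796728711842953/8192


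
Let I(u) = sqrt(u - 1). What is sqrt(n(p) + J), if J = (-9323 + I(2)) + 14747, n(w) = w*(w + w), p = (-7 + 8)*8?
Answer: 3*sqrt(617) ≈ 74.518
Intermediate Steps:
I(u) = sqrt(-1 + u)
p = 8 (p = 1*8 = 8)
n(w) = 2*w**2 (n(w) = w*(2*w) = 2*w**2)
J = 5425 (J = (-9323 + sqrt(-1 + 2)) + 14747 = (-9323 + sqrt(1)) + 14747 = (-9323 + 1) + 14747 = -9322 + 14747 = 5425)
sqrt(n(p) + J) = sqrt(2*8**2 + 5425) = sqrt(2*64 + 5425) = sqrt(128 + 5425) = sqrt(5553) = 3*sqrt(617)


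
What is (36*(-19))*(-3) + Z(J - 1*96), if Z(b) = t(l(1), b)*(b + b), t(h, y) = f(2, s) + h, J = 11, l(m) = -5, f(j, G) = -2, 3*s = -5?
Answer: 3242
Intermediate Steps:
s = -5/3 (s = (⅓)*(-5) = -5/3 ≈ -1.6667)
t(h, y) = -2 + h
Z(b) = -14*b (Z(b) = (-2 - 5)*(b + b) = -14*b)
(36*(-19))*(-3) + Z(J - 1*96) = (36*(-19))*(-3) - 14*(11 - 1*96) = -684*(-3) - 14*(11 - 96) = 2052 - 14*(-85) = 2052 + 1190 = 3242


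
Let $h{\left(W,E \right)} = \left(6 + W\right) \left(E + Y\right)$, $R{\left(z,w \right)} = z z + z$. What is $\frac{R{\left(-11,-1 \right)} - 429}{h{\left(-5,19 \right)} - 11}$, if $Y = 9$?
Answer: $- \frac{319}{17} \approx -18.765$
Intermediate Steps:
$R{\left(z,w \right)} = z + z^{2}$ ($R{\left(z,w \right)} = z^{2} + z = z + z^{2}$)
$h{\left(W,E \right)} = \left(6 + W\right) \left(9 + E\right)$ ($h{\left(W,E \right)} = \left(6 + W\right) \left(E + 9\right) = \left(6 + W\right) \left(9 + E\right)$)
$\frac{R{\left(-11,-1 \right)} - 429}{h{\left(-5,19 \right)} - 11} = \frac{- 11 \left(1 - 11\right) - 429}{\left(54 + 6 \cdot 19 + 9 \left(-5\right) + 19 \left(-5\right)\right) - 11} = \frac{\left(-11\right) \left(-10\right) - 429}{\left(54 + 114 - 45 - 95\right) - 11} = \frac{110 - 429}{28 - 11} = - \frac{319}{17}$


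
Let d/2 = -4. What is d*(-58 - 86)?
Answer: 1152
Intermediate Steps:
d = -8 (d = 2*(-4) = -8)
d*(-58 - 86) = -8*(-58 - 86) = -8*(-144) = 1152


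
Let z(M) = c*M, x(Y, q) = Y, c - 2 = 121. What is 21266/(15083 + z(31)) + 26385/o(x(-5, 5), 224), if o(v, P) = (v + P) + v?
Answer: 125780471/1010936 ≈ 124.42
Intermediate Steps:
c = 123 (c = 2 + 121 = 123)
z(M) = 123*M
o(v, P) = P + 2*v (o(v, P) = (P + v) + v = P + 2*v)
21266/(15083 + z(31)) + 26385/o(x(-5, 5), 224) = 21266/(15083 + 123*31) + 26385/(224 + 2*(-5)) = 21266/(15083 + 3813) + 26385/(224 - 10) = 21266/18896 + 26385/214 = 21266*(1/18896) + 26385*(1/214) = 10633/9448 + 26385/214 = 125780471/1010936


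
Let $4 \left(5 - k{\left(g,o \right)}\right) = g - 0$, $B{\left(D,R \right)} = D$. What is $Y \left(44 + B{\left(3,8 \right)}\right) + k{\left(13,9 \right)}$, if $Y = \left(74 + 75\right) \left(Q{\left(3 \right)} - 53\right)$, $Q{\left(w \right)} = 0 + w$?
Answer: $- \frac{1400593}{4} \approx -3.5015 \cdot 10^{5}$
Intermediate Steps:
$k{\left(g,o \right)} = 5 - \frac{g}{4}$ ($k{\left(g,o \right)} = 5 - \frac{g - 0}{4} = 5 - \frac{g + 0}{4} = 5 - \frac{g}{4}$)
$Q{\left(w \right)} = w$
$Y = -7450$ ($Y = \left(74 + 75\right) \left(3 - 53\right) = 149 \left(-50\right) = -7450$)
$Y \left(44 + B{\left(3,8 \right)}\right) + k{\left(13,9 \right)} = - 7450 \left(44 + 3\right) + \left(5 - \frac{13}{4}\right) = \left(-7450\right) 47 + \left(5 - \frac{13}{4}\right) = -350150 + \frac{7}{4} = - \frac{1400593}{4}$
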